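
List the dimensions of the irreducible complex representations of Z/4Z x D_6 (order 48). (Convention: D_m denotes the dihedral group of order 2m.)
Dimensions: 1, 1, 1, 1, 1, 1, 1, 1, 1, 1, 1, 1, 1, 1, 1, 1, 2, 2, 2, 2, 2, 2, 2, 2

Proof sketch: There are 24 irreducibles (= number of conjugacy classes). Their dimensions d_i satisfy sum d_i^2 = |G| = 48: 1 + 1 + 1 + 1 + 1 + 1 + 1 + 1 + 1 + 1 + 1 + 1 + 1 + 1 + 1 + 1 + 4 + 4 + 4 + 4 + 4 + 4 + 4 + 4 = 48. (For the product with Z/4Z: each of the 4 1-dim characters of Z/4Z tensors with each irrep of D_6, giving 4 copies of each D_6-dimension.)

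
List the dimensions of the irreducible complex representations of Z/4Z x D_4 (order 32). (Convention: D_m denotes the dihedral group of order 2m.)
Dimensions: 1, 1, 1, 1, 1, 1, 1, 1, 1, 1, 1, 1, 1, 1, 1, 1, 2, 2, 2, 2

Derivation: There are 20 irreducibles (= number of conjugacy classes). Their dimensions d_i satisfy sum d_i^2 = |G| = 32: 1 + 1 + 1 + 1 + 1 + 1 + 1 + 1 + 1 + 1 + 1 + 1 + 1 + 1 + 1 + 1 + 4 + 4 + 4 + 4 = 32. (For the product with Z/4Z: each of the 4 1-dim characters of Z/4Z tensors with each irrep of D_4, giving 4 copies of each D_4-dimension.)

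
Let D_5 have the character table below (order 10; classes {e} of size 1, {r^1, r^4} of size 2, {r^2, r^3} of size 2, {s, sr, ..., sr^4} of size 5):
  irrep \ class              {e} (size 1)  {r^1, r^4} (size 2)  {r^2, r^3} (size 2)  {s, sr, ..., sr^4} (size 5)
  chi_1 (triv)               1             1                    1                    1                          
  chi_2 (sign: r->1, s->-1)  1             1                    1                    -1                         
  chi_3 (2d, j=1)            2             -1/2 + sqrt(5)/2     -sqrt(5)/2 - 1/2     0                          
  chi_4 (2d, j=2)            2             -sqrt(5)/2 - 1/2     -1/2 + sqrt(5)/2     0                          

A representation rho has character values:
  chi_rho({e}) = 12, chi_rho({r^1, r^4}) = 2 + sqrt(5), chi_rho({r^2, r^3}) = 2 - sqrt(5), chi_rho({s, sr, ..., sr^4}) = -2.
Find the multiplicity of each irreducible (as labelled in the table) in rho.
Multiplicities: chi_1: 1, chi_2: 3, chi_3: 3, chi_4: 1.

Justification: Use <chi_rho, chi> = (1/|G|) sum_C |C| * chi_rho(C) * conj(chi(C)) with |G| = 10 for each irreducible chi in the table:
  <chi_rho, chi_1> = (1/10)[1*(12)*conj(1) + 2*(2 + sqrt(5))*conj(1) + 2*(2 - sqrt(5))*conj(1) + 5*(-2)*conj(1)]
      = (1/10)[(12) + (4 + 2*sqrt(5)) + (4 - 2*sqrt(5)) + (-10)] = 10/10 = 1
  <chi_rho, chi_2> = (1/10)[1*(12)*conj(1) + 2*(2 + sqrt(5))*conj(1) + 2*(2 - sqrt(5))*conj(1) + 5*(-2)*conj(-1)]
      = (1/10)[(12) + (4 + 2*sqrt(5)) + (4 - 2*sqrt(5)) + (10)] = 30/10 = 3
  <chi_rho, chi_3> = (1/10)[1*(12)*conj(2) + 2*(2 + sqrt(5))*conj(-1/2 + sqrt(5)/2) + 2*(2 - sqrt(5))*conj(-sqrt(5)/2 - 1/2) + 5*(-2)*conj(0)]
      = (1/10)[(24) + (sqrt(5) + 3) + (3 - sqrt(5)) + (0)] = 30/10 = 3
  <chi_rho, chi_4> = (1/10)[1*(12)*conj(2) + 2*(2 + sqrt(5))*conj(-sqrt(5)/2 - 1/2) + 2*(2 - sqrt(5))*conj(-1/2 + sqrt(5)/2) + 5*(-2)*conj(0)]
      = (1/10)[(24) + (-7 - 3*sqrt(5)) + (-7 + 3*sqrt(5)) + (0)] = 10/10 = 1
Dimension check: dim(rho) = sum (mult * dim) = 1*1 + 3*1 + 3*2 + 1*2 = 12 = chi_rho(e) = 12.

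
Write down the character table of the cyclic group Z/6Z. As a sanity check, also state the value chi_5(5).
Character table of Z/6Z (irreps indexed chi_0,...,chi_5 with chi_k(m) = zeta_6^(k*m), zeta_6 = exp(2*pi*i/6)):
  irrep \ class  {0} (size 1)  {1} (size 1)    {2} (size 1)    {3} (size 1)  {4} (size 1)    {5} (size 1)  
  chi_0          1             1               1               1             1               1             
  chi_1          1             exp(I*pi/3)     exp(2*I*pi/3)   -1            exp(-2*I*pi/3)  exp(-I*pi/3)  
  chi_2          1             exp(2*I*pi/3)   exp(-2*I*pi/3)  1             exp(2*I*pi/3)   exp(-2*I*pi/3)
  chi_3          1             -1              1               -1            1               -1            
  chi_4          1             exp(-2*I*pi/3)  exp(2*I*pi/3)   1             exp(-2*I*pi/3)  exp(2*I*pi/3) 
  chi_5          1             exp(-I*pi/3)    exp(-2*I*pi/3)  -1            exp(2*I*pi/3)   exp(I*pi/3)   

Spot check: chi_5(5) = zeta_6^(5*5) = zeta_6^25 = exp(I*pi/3).

Solution. Z/6Z is abelian, so all 6 irreducible complex representations are 1-dimensional. They are given by chi_k(m) = zeta_6^(k*m) for k = 0,...,5. Row orthogonality: sum_m chi_k(m) conj(chi_l(m)) = 6 * [k = l].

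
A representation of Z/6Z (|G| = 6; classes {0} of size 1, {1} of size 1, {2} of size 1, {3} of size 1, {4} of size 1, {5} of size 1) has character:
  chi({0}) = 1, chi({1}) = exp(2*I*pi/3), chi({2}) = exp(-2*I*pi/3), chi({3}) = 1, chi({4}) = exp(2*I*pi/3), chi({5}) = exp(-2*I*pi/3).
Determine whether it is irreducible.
Irreducible: <chi, chi> = 1.

Solution. <chi, chi> = (1/|G|) sum_C |C| * |chi(C)|^2 = (1/6)[1*|1|^2 + 1*|exp(2*I*pi/3)|^2 + 1*|exp(-2*I*pi/3)|^2 + 1*|1|^2 + 1*|exp(2*I*pi/3)|^2 + 1*|exp(-2*I*pi/3)|^2]
  = (1/6)[(1) + (1) + (1) + (1) + (1) + (1)] = 6/6 = 1.
(Exp terms are combined using exp(i*s)*conj(exp(i*t)) = exp(i*(s-t)), and sums of them are collapsed using the identity that for every m > 1 the m distinct m-th roots of unity sum to 0, e.g. 1 + exp(2*I*pi/3) + exp(-2*I*pi/3) = 0.)
A character is irreducible iff <chi, chi> = 1, so this representation is irreducible.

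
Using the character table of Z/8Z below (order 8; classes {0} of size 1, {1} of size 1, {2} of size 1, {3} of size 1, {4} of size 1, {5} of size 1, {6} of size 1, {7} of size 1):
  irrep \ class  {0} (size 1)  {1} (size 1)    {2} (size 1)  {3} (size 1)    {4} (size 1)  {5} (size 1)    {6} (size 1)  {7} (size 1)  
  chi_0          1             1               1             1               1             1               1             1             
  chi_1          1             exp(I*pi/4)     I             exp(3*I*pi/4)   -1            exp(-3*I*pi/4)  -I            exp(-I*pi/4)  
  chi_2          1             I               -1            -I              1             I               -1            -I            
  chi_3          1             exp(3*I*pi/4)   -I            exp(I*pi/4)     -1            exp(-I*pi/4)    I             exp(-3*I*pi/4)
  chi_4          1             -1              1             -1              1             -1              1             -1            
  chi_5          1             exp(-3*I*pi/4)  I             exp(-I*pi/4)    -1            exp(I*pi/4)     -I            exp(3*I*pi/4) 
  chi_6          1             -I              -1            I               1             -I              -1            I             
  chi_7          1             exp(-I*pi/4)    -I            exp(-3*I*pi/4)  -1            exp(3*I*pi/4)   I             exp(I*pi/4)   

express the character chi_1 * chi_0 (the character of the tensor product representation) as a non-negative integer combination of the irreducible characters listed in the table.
chi_1 tensor chi_0 = chi_1 (all other irreducibles have multiplicity 0).

Justification: The character of a tensor product is the pointwise product (chi_1 * chi_0)(C) = chi_1(C) * chi_0(C):
  {0}: (1)*(1), {1}: (exp(I*pi/4))*(1), {2}: (I)*(1), {3}: (exp(3*I*pi/4))*(1), {4}: (-1)*(1), {5}: (exp(-3*I*pi/4))*(1), {6}: (-I)*(1), {7}: (exp(-I*pi/4))*(1)
so (chi_1 * chi_0) takes values
  {0} -> 1, {1} -> exp(I*pi/4), {2} -> I, {3} -> exp(3*I*pi/4), {4} -> -1, {5} -> exp(-3*I*pi/4), {6} -> -I, {7} -> exp(-I*pi/4).
Now take the inner product of this character with each irreducible chi from the table, <chi_1*chi_0, chi> = (1/8) sum_C |C| (chi_1*chi_0)(C) conj(chi(C)):
  <chi_1*chi_0, chi_0> = (1/8)[1*(1)*conj(1) + 1*(exp(I*pi/4))*conj(1) + 1*(I)*conj(1) + 1*(exp(3*I*pi/4))*conj(1) + 1*(-1)*conj(1) + 1*(exp(-3*I*pi/4))*conj(1) + 1*(-I)*conj(1) + 1*(exp(-I*pi/4))*conj(1)]
      = (1/8)[(1) + (exp(I*pi/4)) + (I) + (exp(3*I*pi/4)) + (-1) + (exp(-3*I*pi/4)) + (-I) + (exp(-I*pi/4))] = 0/8 = 0
  <chi_1*chi_0, chi_1> = (1/8)[1*(1)*conj(1) + 1*(exp(I*pi/4))*conj(exp(I*pi/4)) + 1*(I)*conj(I) + 1*(exp(3*I*pi/4))*conj(exp(3*I*pi/4)) + 1*(-1)*conj(-1) + 1*(exp(-3*I*pi/4))*conj(exp(-3*I*pi/4)) + 1*(-I)*conj(-I) + 1*(exp(-I*pi/4))*conj(exp(-I*pi/4))]
      = (1/8)[(1) + (1) + (1) + (1) + (1) + (1) + (1) + (1)] = 8/8 = 1
  <chi_1*chi_0, chi_2> = (1/8)[1*(1)*conj(1) + 1*(exp(I*pi/4))*conj(I) + 1*(I)*conj(-1) + 1*(exp(3*I*pi/4))*conj(-I) + 1*(-1)*conj(1) + 1*(exp(-3*I*pi/4))*conj(I) + 1*(-I)*conj(-1) + 1*(exp(-I*pi/4))*conj(-I)]
      = (1/8)[(1) + (-exp(3*I*pi/4)) + (-I) + (exp(-3*I*pi/4)) + (-1) + (-exp(-I*pi/4)) + (I) + (exp(I*pi/4))] = 0/8 = 0
  <chi_1*chi_0, chi_3> = (1/8)[1*(1)*conj(1) + 1*(exp(I*pi/4))*conj(exp(3*I*pi/4)) + 1*(I)*conj(-I) + 1*(exp(3*I*pi/4))*conj(exp(I*pi/4)) + 1*(-1)*conj(-1) + 1*(exp(-3*I*pi/4))*conj(exp(-I*pi/4)) + 1*(-I)*conj(I) + 1*(exp(-I*pi/4))*conj(exp(-3*I*pi/4))]
      = (1/8)[(1) + (-I) + (-1) + (I) + (1) + (-I) + (-1) + (I)] = 0/8 = 0
  <chi_1*chi_0, chi_4> = (1/8)[1*(1)*conj(1) + 1*(exp(I*pi/4))*conj(-1) + 1*(I)*conj(1) + 1*(exp(3*I*pi/4))*conj(-1) + 1*(-1)*conj(1) + 1*(exp(-3*I*pi/4))*conj(-1) + 1*(-I)*conj(1) + 1*(exp(-I*pi/4))*conj(-1)]
      = (1/8)[(1) + (-exp(I*pi/4)) + (I) + (-exp(3*I*pi/4)) + (-1) + (-exp(-3*I*pi/4)) + (-I) + (-exp(-I*pi/4))] = 0/8 = 0
  <chi_1*chi_0, chi_5> = (1/8)[1*(1)*conj(1) + 1*(exp(I*pi/4))*conj(exp(-3*I*pi/4)) + 1*(I)*conj(I) + 1*(exp(3*I*pi/4))*conj(exp(-I*pi/4)) + 1*(-1)*conj(-1) + 1*(exp(-3*I*pi/4))*conj(exp(I*pi/4)) + 1*(-I)*conj(-I) + 1*(exp(-I*pi/4))*conj(exp(3*I*pi/4))]
      = (1/8)[(1) + (-1) + (1) + (-1) + (1) + (-1) + (1) + (-1)] = 0/8 = 0
  <chi_1*chi_0, chi_6> = (1/8)[1*(1)*conj(1) + 1*(exp(I*pi/4))*conj(-I) + 1*(I)*conj(-1) + 1*(exp(3*I*pi/4))*conj(I) + 1*(-1)*conj(1) + 1*(exp(-3*I*pi/4))*conj(-I) + 1*(-I)*conj(-1) + 1*(exp(-I*pi/4))*conj(I)]
      = (1/8)[(1) + (exp(3*I*pi/4)) + (-I) + (-exp(-3*I*pi/4)) + (-1) + (exp(-I*pi/4)) + (I) + (-exp(I*pi/4))] = 0/8 = 0
  <chi_1*chi_0, chi_7> = (1/8)[1*(1)*conj(1) + 1*(exp(I*pi/4))*conj(exp(-I*pi/4)) + 1*(I)*conj(-I) + 1*(exp(3*I*pi/4))*conj(exp(-3*I*pi/4)) + 1*(-1)*conj(-1) + 1*(exp(-3*I*pi/4))*conj(exp(3*I*pi/4)) + 1*(-I)*conj(I) + 1*(exp(-I*pi/4))*conj(exp(I*pi/4))]
      = (1/8)[(1) + (I) + (-1) + (-I) + (1) + (I) + (-1) + (-I)] = 0/8 = 0
(Exp terms are combined using exp(i*s)*conj(exp(i*t)) = exp(i*(s-t)), and sums of them are collapsed using the identity that for every m > 1 the m distinct m-th roots of unity sum to 0, e.g. 1 + exp(2*I*pi/3) + exp(-2*I*pi/3) = 0.)
Hence the multiplicities are chi_1: 1. Dimension check: dim(chi_1)*dim(chi_0) = 1*1 = 1 and sum (mult * dim) = 1*1 = 1.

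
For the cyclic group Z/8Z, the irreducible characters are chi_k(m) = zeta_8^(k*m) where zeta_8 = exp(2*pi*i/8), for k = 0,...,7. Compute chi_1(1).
chi_1(1) = zeta_8^1 = exp(I*pi/4)

Derivation: chi_1(1) = zeta_8^(1*1) = zeta_8^1. Since zeta_8^8 = 1, this equals zeta_8^1 = exp(2*pi*i*1/8) = exp(I*pi/4).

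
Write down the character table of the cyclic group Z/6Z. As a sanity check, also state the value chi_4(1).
Character table of Z/6Z (irreps indexed chi_0,...,chi_5 with chi_k(m) = zeta_6^(k*m), zeta_6 = exp(2*pi*i/6)):
  irrep \ class  {0} (size 1)  {1} (size 1)    {2} (size 1)    {3} (size 1)  {4} (size 1)    {5} (size 1)  
  chi_0          1             1               1               1             1               1             
  chi_1          1             exp(I*pi/3)     exp(2*I*pi/3)   -1            exp(-2*I*pi/3)  exp(-I*pi/3)  
  chi_2          1             exp(2*I*pi/3)   exp(-2*I*pi/3)  1             exp(2*I*pi/3)   exp(-2*I*pi/3)
  chi_3          1             -1              1               -1            1               -1            
  chi_4          1             exp(-2*I*pi/3)  exp(2*I*pi/3)   1             exp(-2*I*pi/3)  exp(2*I*pi/3) 
  chi_5          1             exp(-I*pi/3)    exp(-2*I*pi/3)  -1            exp(2*I*pi/3)   exp(I*pi/3)   

Spot check: chi_4(1) = zeta_6^(4*1) = zeta_6^4 = exp(-2*I*pi/3).

Details: Z/6Z is abelian, so all 6 irreducible complex representations are 1-dimensional. They are given by chi_k(m) = zeta_6^(k*m) for k = 0,...,5. Row orthogonality: sum_m chi_k(m) conj(chi_l(m)) = 6 * [k = l].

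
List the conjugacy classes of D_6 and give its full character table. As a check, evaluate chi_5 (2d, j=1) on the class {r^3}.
Conjugacy classes: {e} of size 1, {r^3} of size 1, {r^1, r^5} of size 2, {r^2, r^4} of size 2, {s, sr^2, ...} of size 3, {sr, sr^3, ...} of size 3.
Character table:
  irrep \ class              {e} (size 1)  {r^3} (size 1)  {r^1, r^5} (size 2)  {r^2, r^4} (size 2)  {s, sr^2, ...} (size 3)  {sr, sr^3, ...} (size 3)
  chi_1 (triv)               1             1               1                    1                    1                        1                       
  chi_2 (sign: r->1, s->-1)  1             1               1                    1                    -1                       -1                      
  chi_3 (r->-1, s->1)        1             -1              -1                   1                    1                        -1                      
  chi_4 (r->-1, s->-1)       1             -1              -1                   1                    -1                       1                       
  chi_5 (2d, j=1)            2             -2              1                    -1                   0                        0                       
  chi_6 (2d, j=2)            2             2               -1                   -1                   0                        0                       

Spot check: chi_5 (2d, j=1) on {r^3} = -2.

Working: D_6 has order 2*6 = 12 with 6 conjugacy classes, hence 6 irreducibles. Sum of squared dims 1 + 1 + 1 + 1 + 4 + 4 = 12 = |G|. Linear characters come from the abelianisation; the 2-dimensional irreps have character r^k -> 2*cos(2*pi*j*k/6), reflections -> 0.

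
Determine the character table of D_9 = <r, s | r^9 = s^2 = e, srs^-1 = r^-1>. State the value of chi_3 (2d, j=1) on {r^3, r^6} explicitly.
Conjugacy classes: {e} of size 1, {r^1, r^8} of size 2, {r^2, r^7} of size 2, {r^3, r^6} of size 2, {r^4, r^5} of size 2, {s, sr, ..., sr^8} of size 9.
Character table:
  irrep \ class              {e} (size 1)  {r^1, r^8} (size 2)  {r^2, r^7} (size 2)  {r^3, r^6} (size 2)  {r^4, r^5} (size 2)  {s, sr, ..., sr^8} (size 9)
  chi_1 (triv)               1             1                    1                    1                    1                    1                          
  chi_2 (sign: r->1, s->-1)  1             1                    1                    1                    1                    -1                         
  chi_3 (2d, j=1)            2             2*cos(2*pi/9)        2*cos(4*pi/9)        -1                   -2*cos(pi/9)         0                          
  chi_4 (2d, j=2)            2             2*cos(4*pi/9)        -2*cos(pi/9)         -1                   2*cos(2*pi/9)        0                          
  chi_5 (2d, j=3)            2             -1                   -1                   2                    -1                   0                          
  chi_6 (2d, j=4)            2             -2*cos(pi/9)         2*cos(2*pi/9)        -1                   2*cos(4*pi/9)        0                          

Spot check: chi_3 (2d, j=1) on {r^3, r^6} = -1.

Details: D_9 has order 2*9 = 18 with 6 conjugacy classes, hence 6 irreducibles. Sum of squared dims 1 + 1 + 4 + 4 + 4 + 4 = 18 = |G|. Linear characters come from the abelianisation; the 2-dimensional irreps have character r^k -> 2*cos(2*pi*j*k/9), reflections -> 0.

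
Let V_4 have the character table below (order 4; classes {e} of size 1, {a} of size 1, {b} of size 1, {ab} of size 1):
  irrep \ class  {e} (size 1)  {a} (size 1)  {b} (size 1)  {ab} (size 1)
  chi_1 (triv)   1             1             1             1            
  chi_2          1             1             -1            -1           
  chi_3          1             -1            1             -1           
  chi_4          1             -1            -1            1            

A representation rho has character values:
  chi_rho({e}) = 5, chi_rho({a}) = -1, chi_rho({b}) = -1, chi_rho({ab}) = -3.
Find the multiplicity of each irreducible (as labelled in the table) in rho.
Multiplicities: chi_1: 0, chi_2: 2, chi_3: 2, chi_4: 1.

Justification: Use <chi_rho, chi> = (1/|G|) sum_C |C| * chi_rho(C) * conj(chi(C)) with |G| = 4 for each irreducible chi in the table:
  <chi_rho, chi_1> = (1/4)[1*(5)*conj(1) + 1*(-1)*conj(1) + 1*(-1)*conj(1) + 1*(-3)*conj(1)]
      = (1/4)[(5) + (-1) + (-1) + (-3)] = 0/4 = 0
  <chi_rho, chi_2> = (1/4)[1*(5)*conj(1) + 1*(-1)*conj(1) + 1*(-1)*conj(-1) + 1*(-3)*conj(-1)]
      = (1/4)[(5) + (-1) + (1) + (3)] = 8/4 = 2
  <chi_rho, chi_3> = (1/4)[1*(5)*conj(1) + 1*(-1)*conj(-1) + 1*(-1)*conj(1) + 1*(-3)*conj(-1)]
      = (1/4)[(5) + (1) + (-1) + (3)] = 8/4 = 2
  <chi_rho, chi_4> = (1/4)[1*(5)*conj(1) + 1*(-1)*conj(-1) + 1*(-1)*conj(-1) + 1*(-3)*conj(1)]
      = (1/4)[(5) + (1) + (1) + (-3)] = 4/4 = 1
Dimension check: dim(rho) = sum (mult * dim) = 0*1 + 2*1 + 2*1 + 1*1 = 5 = chi_rho(e) = 5.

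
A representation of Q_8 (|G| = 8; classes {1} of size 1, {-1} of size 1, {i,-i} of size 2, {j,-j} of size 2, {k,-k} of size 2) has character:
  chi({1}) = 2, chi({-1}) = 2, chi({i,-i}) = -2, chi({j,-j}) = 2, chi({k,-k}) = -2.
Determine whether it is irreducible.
Not irreducible (reducible): <chi, chi> = 4 > 1.

Explanation: <chi, chi> = (1/|G|) sum_C |C| * |chi(C)|^2 = (1/8)[1*|2|^2 + 1*|2|^2 + 2*|-2|^2 + 2*|2|^2 + 2*|-2|^2]
  = (1/8)[(4) + (4) + (8) + (8) + (8)] = 32/8 = 4.
A character is irreducible iff <chi, chi> = 1, so this representation is reducible.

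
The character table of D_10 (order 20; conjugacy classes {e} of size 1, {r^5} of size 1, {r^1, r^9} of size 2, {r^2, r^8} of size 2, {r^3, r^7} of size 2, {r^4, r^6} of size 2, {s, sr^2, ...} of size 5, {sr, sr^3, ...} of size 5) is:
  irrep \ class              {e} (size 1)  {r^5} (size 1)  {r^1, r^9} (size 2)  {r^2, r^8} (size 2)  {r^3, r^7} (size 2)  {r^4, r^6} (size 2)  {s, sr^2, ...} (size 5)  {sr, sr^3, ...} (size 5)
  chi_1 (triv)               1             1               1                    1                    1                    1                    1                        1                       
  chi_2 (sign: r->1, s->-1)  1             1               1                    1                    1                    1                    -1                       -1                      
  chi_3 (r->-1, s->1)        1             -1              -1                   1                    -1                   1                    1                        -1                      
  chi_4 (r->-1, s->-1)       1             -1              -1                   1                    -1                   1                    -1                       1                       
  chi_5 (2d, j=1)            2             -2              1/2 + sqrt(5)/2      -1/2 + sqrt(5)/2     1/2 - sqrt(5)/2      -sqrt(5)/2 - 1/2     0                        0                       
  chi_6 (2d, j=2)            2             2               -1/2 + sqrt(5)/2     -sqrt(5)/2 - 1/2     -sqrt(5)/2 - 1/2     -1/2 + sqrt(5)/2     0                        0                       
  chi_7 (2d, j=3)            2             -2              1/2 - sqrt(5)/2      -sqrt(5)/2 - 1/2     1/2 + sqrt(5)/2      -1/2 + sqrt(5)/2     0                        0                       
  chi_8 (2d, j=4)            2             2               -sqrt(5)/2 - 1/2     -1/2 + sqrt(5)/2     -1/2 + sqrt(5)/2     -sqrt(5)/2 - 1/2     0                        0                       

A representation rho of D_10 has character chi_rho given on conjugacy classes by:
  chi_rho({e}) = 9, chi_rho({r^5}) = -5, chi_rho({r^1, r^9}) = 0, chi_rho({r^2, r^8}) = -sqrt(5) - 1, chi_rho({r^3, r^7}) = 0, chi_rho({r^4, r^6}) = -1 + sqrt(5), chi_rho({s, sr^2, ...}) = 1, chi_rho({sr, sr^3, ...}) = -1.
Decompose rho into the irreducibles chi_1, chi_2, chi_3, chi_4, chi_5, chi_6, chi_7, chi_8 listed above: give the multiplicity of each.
Multiplicities: chi_1: 0, chi_2: 0, chi_3: 1, chi_4: 0, chi_5: 1, chi_6: 1, chi_7: 2, chi_8: 0.

Justification: Use <chi_rho, chi> = (1/|G|) sum_C |C| * chi_rho(C) * conj(chi(C)) with |G| = 20 for each irreducible chi in the table:
  <chi_rho, chi_1> = (1/20)[1*(9)*conj(1) + 1*(-5)*conj(1) + 2*(0)*conj(1) + 2*(-sqrt(5) - 1)*conj(1) + 2*(0)*conj(1) + 2*(-1 + sqrt(5))*conj(1) + 5*(1)*conj(1) + 5*(-1)*conj(1)]
      = (1/20)[(9) + (-5) + (0) + (-2*sqrt(5) - 2) + (0) + (-2 + 2*sqrt(5)) + (5) + (-5)] = 0/20 = 0
  <chi_rho, chi_2> = (1/20)[1*(9)*conj(1) + 1*(-5)*conj(1) + 2*(0)*conj(1) + 2*(-sqrt(5) - 1)*conj(1) + 2*(0)*conj(1) + 2*(-1 + sqrt(5))*conj(1) + 5*(1)*conj(-1) + 5*(-1)*conj(-1)]
      = (1/20)[(9) + (-5) + (0) + (-2*sqrt(5) - 2) + (0) + (-2 + 2*sqrt(5)) + (-5) + (5)] = 0/20 = 0
  <chi_rho, chi_3> = (1/20)[1*(9)*conj(1) + 1*(-5)*conj(-1) + 2*(0)*conj(-1) + 2*(-sqrt(5) - 1)*conj(1) + 2*(0)*conj(-1) + 2*(-1 + sqrt(5))*conj(1) + 5*(1)*conj(1) + 5*(-1)*conj(-1)]
      = (1/20)[(9) + (5) + (0) + (-2*sqrt(5) - 2) + (0) + (-2 + 2*sqrt(5)) + (5) + (5)] = 20/20 = 1
  <chi_rho, chi_4> = (1/20)[1*(9)*conj(1) + 1*(-5)*conj(-1) + 2*(0)*conj(-1) + 2*(-sqrt(5) - 1)*conj(1) + 2*(0)*conj(-1) + 2*(-1 + sqrt(5))*conj(1) + 5*(1)*conj(-1) + 5*(-1)*conj(1)]
      = (1/20)[(9) + (5) + (0) + (-2*sqrt(5) - 2) + (0) + (-2 + 2*sqrt(5)) + (-5) + (-5)] = 0/20 = 0
  <chi_rho, chi_5> = (1/20)[1*(9)*conj(2) + 1*(-5)*conj(-2) + 2*(0)*conj(1/2 + sqrt(5)/2) + 2*(-sqrt(5) - 1)*conj(-1/2 + sqrt(5)/2) + 2*(0)*conj(1/2 - sqrt(5)/2) + 2*(-1 + sqrt(5))*conj(-sqrt(5)/2 - 1/2) + 5*(1)*conj(0) + 5*(-1)*conj(0)]
      = (1/20)[(18) + (10) + (0) + (-4) + (0) + (-4) + (0) + (0)] = 20/20 = 1
  <chi_rho, chi_6> = (1/20)[1*(9)*conj(2) + 1*(-5)*conj(2) + 2*(0)*conj(-1/2 + sqrt(5)/2) + 2*(-sqrt(5) - 1)*conj(-sqrt(5)/2 - 1/2) + 2*(0)*conj(-sqrt(5)/2 - 1/2) + 2*(-1 + sqrt(5))*conj(-1/2 + sqrt(5)/2) + 5*(1)*conj(0) + 5*(-1)*conj(0)]
      = (1/20)[(18) + (-10) + (0) + (2*sqrt(5) + 6) + (0) + (6 - 2*sqrt(5)) + (0) + (0)] = 20/20 = 1
  <chi_rho, chi_7> = (1/20)[1*(9)*conj(2) + 1*(-5)*conj(-2) + 2*(0)*conj(1/2 - sqrt(5)/2) + 2*(-sqrt(5) - 1)*conj(-sqrt(5)/2 - 1/2) + 2*(0)*conj(1/2 + sqrt(5)/2) + 2*(-1 + sqrt(5))*conj(-1/2 + sqrt(5)/2) + 5*(1)*conj(0) + 5*(-1)*conj(0)]
      = (1/20)[(18) + (10) + (0) + (2*sqrt(5) + 6) + (0) + (6 - 2*sqrt(5)) + (0) + (0)] = 40/20 = 2
  <chi_rho, chi_8> = (1/20)[1*(9)*conj(2) + 1*(-5)*conj(2) + 2*(0)*conj(-sqrt(5)/2 - 1/2) + 2*(-sqrt(5) - 1)*conj(-1/2 + sqrt(5)/2) + 2*(0)*conj(-1/2 + sqrt(5)/2) + 2*(-1 + sqrt(5))*conj(-sqrt(5)/2 - 1/2) + 5*(1)*conj(0) + 5*(-1)*conj(0)]
      = (1/20)[(18) + (-10) + (0) + (-4) + (0) + (-4) + (0) + (0)] = 0/20 = 0
Dimension check: dim(rho) = sum (mult * dim) = 0*1 + 0*1 + 1*1 + 0*1 + 1*2 + 1*2 + 2*2 + 0*2 = 9 = chi_rho(e) = 9.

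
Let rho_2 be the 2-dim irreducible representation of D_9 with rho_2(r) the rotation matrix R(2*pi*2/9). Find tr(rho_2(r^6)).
chi_{rho_2}(r^6) = 2*cos(2*pi*2*6/9) = -1

Working: rho_2(r^6) is rotation by angle 2*pi*2*6/9, whose trace is 2*cos(2*pi*2*6/9) = -1.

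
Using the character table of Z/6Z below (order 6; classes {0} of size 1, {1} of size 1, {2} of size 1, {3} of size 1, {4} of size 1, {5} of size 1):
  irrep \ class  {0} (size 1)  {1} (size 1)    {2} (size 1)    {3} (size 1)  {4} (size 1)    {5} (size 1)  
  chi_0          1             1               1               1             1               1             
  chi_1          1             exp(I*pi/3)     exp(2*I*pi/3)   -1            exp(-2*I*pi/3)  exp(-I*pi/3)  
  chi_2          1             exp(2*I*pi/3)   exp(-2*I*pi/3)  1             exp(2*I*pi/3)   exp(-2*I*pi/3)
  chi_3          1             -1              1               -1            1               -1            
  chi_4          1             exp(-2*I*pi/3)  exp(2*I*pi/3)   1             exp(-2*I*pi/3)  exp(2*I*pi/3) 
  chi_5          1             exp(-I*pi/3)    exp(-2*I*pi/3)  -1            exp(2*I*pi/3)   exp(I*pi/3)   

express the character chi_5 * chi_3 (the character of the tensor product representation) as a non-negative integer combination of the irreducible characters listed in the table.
chi_5 tensor chi_3 = chi_2 (all other irreducibles have multiplicity 0).

Justification: The character of a tensor product is the pointwise product (chi_5 * chi_3)(C) = chi_5(C) * chi_3(C):
  {0}: (1)*(1), {1}: (exp(-I*pi/3))*(-1), {2}: (exp(-2*I*pi/3))*(1), {3}: (-1)*(-1), {4}: (exp(2*I*pi/3))*(1), {5}: (exp(I*pi/3))*(-1)
so (chi_5 * chi_3) takes values
  {0} -> 1, {1} -> -exp(-I*pi/3), {2} -> exp(-2*I*pi/3), {3} -> 1, {4} -> exp(2*I*pi/3), {5} -> -exp(I*pi/3).
Now take the inner product of this character with each irreducible chi from the table, <chi_5*chi_3, chi> = (1/6) sum_C |C| (chi_5*chi_3)(C) conj(chi(C)):
  <chi_5*chi_3, chi_0> = (1/6)[1*(1)*conj(1) + 1*(-exp(-I*pi/3))*conj(1) + 1*(exp(-2*I*pi/3))*conj(1) + 1*(1)*conj(1) + 1*(exp(2*I*pi/3))*conj(1) + 1*(-exp(I*pi/3))*conj(1)]
      = (1/6)[(1) + (-exp(-I*pi/3)) + (exp(-2*I*pi/3)) + (1) + (exp(2*I*pi/3)) + (-exp(I*pi/3))] = 0/6 = 0
  <chi_5*chi_3, chi_1> = (1/6)[1*(1)*conj(1) + 1*(-exp(-I*pi/3))*conj(exp(I*pi/3)) + 1*(exp(-2*I*pi/3))*conj(exp(2*I*pi/3)) + 1*(1)*conj(-1) + 1*(exp(2*I*pi/3))*conj(exp(-2*I*pi/3)) + 1*(-exp(I*pi/3))*conj(exp(-I*pi/3))]
      = (1/6)[(1) + (-exp(-2*I*pi/3)) + (exp(2*I*pi/3)) + (-1) + (exp(-2*I*pi/3)) + (-exp(2*I*pi/3))] = 0/6 = 0
  <chi_5*chi_3, chi_2> = (1/6)[1*(1)*conj(1) + 1*(-exp(-I*pi/3))*conj(exp(2*I*pi/3)) + 1*(exp(-2*I*pi/3))*conj(exp(-2*I*pi/3)) + 1*(1)*conj(1) + 1*(exp(2*I*pi/3))*conj(exp(2*I*pi/3)) + 1*(-exp(I*pi/3))*conj(exp(-2*I*pi/3))]
      = (1/6)[(1) + (1) + (1) + (1) + (1) + (1)] = 6/6 = 1
  <chi_5*chi_3, chi_3> = (1/6)[1*(1)*conj(1) + 1*(-exp(-I*pi/3))*conj(-1) + 1*(exp(-2*I*pi/3))*conj(1) + 1*(1)*conj(-1) + 1*(exp(2*I*pi/3))*conj(1) + 1*(-exp(I*pi/3))*conj(-1)]
      = (1/6)[(1) + (exp(-I*pi/3)) + (exp(-2*I*pi/3)) + (-1) + (exp(2*I*pi/3)) + (exp(I*pi/3))] = 0/6 = 0
  <chi_5*chi_3, chi_4> = (1/6)[1*(1)*conj(1) + 1*(-exp(-I*pi/3))*conj(exp(-2*I*pi/3)) + 1*(exp(-2*I*pi/3))*conj(exp(2*I*pi/3)) + 1*(1)*conj(1) + 1*(exp(2*I*pi/3))*conj(exp(-2*I*pi/3)) + 1*(-exp(I*pi/3))*conj(exp(2*I*pi/3))]
      = (1/6)[(1) + (-exp(I*pi/3)) + (exp(2*I*pi/3)) + (1) + (exp(-2*I*pi/3)) + (-exp(-I*pi/3))] = 0/6 = 0
  <chi_5*chi_3, chi_5> = (1/6)[1*(1)*conj(1) + 1*(-exp(-I*pi/3))*conj(exp(-I*pi/3)) + 1*(exp(-2*I*pi/3))*conj(exp(-2*I*pi/3)) + 1*(1)*conj(-1) + 1*(exp(2*I*pi/3))*conj(exp(2*I*pi/3)) + 1*(-exp(I*pi/3))*conj(exp(I*pi/3))]
      = (1/6)[(1) + (-1) + (1) + (-1) + (1) + (-1)] = 0/6 = 0
(Exp terms are combined using exp(i*s)*conj(exp(i*t)) = exp(i*(s-t)), and sums of them are collapsed using the identity that for every m > 1 the m distinct m-th roots of unity sum to 0, e.g. 1 + exp(2*I*pi/3) + exp(-2*I*pi/3) = 0.)
Hence the multiplicities are chi_2: 1. Dimension check: dim(chi_5)*dim(chi_3) = 1*1 = 1 and sum (mult * dim) = 1*1 = 1.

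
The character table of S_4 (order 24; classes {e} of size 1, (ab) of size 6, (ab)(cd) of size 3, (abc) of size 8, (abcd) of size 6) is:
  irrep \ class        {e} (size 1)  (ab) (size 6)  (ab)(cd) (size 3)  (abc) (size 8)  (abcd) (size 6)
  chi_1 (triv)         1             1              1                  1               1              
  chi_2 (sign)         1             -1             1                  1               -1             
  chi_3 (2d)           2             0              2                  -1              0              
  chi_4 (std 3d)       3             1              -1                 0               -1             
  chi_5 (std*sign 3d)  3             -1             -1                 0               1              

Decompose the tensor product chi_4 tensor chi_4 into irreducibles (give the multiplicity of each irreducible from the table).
chi_4 tensor chi_4 = chi_1 + chi_3 + chi_4 + chi_5 (all other irreducibles have multiplicity 0).

Justification: The character of a tensor product is the pointwise product (chi_4 * chi_4)(C) = chi_4(C) * chi_4(C):
  {e}: (3)*(3), (ab): (1)*(1), (ab)(cd): (-1)*(-1), (abc): (0)*(0), (abcd): (-1)*(-1)
so (chi_4 * chi_4) takes values
  {e} -> 9, (ab) -> 1, (ab)(cd) -> 1, (abc) -> 0, (abcd) -> 1.
Now take the inner product of this character with each irreducible chi from the table, <chi_4*chi_4, chi> = (1/24) sum_C |C| (chi_4*chi_4)(C) conj(chi(C)):
  <chi_4*chi_4, chi_1> = (1/24)[1*(9)*conj(1) + 6*(1)*conj(1) + 3*(1)*conj(1) + 8*(0)*conj(1) + 6*(1)*conj(1)]
      = (1/24)[(9) + (6) + (3) + (0) + (6)] = 24/24 = 1
  <chi_4*chi_4, chi_2> = (1/24)[1*(9)*conj(1) + 6*(1)*conj(-1) + 3*(1)*conj(1) + 8*(0)*conj(1) + 6*(1)*conj(-1)]
      = (1/24)[(9) + (-6) + (3) + (0) + (-6)] = 0/24 = 0
  <chi_4*chi_4, chi_3> = (1/24)[1*(9)*conj(2) + 6*(1)*conj(0) + 3*(1)*conj(2) + 8*(0)*conj(-1) + 6*(1)*conj(0)]
      = (1/24)[(18) + (0) + (6) + (0) + (0)] = 24/24 = 1
  <chi_4*chi_4, chi_4> = (1/24)[1*(9)*conj(3) + 6*(1)*conj(1) + 3*(1)*conj(-1) + 8*(0)*conj(0) + 6*(1)*conj(-1)]
      = (1/24)[(27) + (6) + (-3) + (0) + (-6)] = 24/24 = 1
  <chi_4*chi_4, chi_5> = (1/24)[1*(9)*conj(3) + 6*(1)*conj(-1) + 3*(1)*conj(-1) + 8*(0)*conj(0) + 6*(1)*conj(1)]
      = (1/24)[(27) + (-6) + (-3) + (0) + (6)] = 24/24 = 1
Hence the multiplicities are chi_1: 1, chi_3: 1, chi_4: 1, chi_5: 1. Dimension check: dim(chi_4)*dim(chi_4) = 3*3 = 9 and sum (mult * dim) = 1*1 + 1*2 + 1*3 + 1*3 = 9.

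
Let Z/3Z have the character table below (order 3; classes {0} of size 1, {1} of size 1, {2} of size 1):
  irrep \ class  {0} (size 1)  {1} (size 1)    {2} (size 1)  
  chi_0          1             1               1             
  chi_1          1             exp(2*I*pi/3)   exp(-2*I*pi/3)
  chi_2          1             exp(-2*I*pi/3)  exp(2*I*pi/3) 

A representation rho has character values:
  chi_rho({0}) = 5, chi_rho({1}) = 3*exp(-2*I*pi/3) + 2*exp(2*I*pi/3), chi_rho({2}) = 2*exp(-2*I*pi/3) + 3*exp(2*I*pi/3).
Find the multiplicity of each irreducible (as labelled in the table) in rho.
Multiplicities: chi_0: 0, chi_1: 2, chi_2: 3.

Explanation: Use <chi_rho, chi> = (1/|G|) sum_C |C| * chi_rho(C) * conj(chi(C)) with |G| = 3 for each irreducible chi in the table:
  <chi_rho, chi_0> = (1/3)[1*(5)*conj(1) + 1*(3*exp(-2*I*pi/3) + 2*exp(2*I*pi/3))*conj(1) + 1*(2*exp(-2*I*pi/3) + 3*exp(2*I*pi/3))*conj(1)]
      = (1/3)[(5) + (3*exp(-2*I*pi/3) + 2*exp(2*I*pi/3)) + (2*exp(-2*I*pi/3) + 3*exp(2*I*pi/3))] = 0/3 = 0
  <chi_rho, chi_1> = (1/3)[1*(5)*conj(1) + 1*(3*exp(-2*I*pi/3) + 2*exp(2*I*pi/3))*conj(exp(2*I*pi/3)) + 1*(2*exp(-2*I*pi/3) + 3*exp(2*I*pi/3))*conj(exp(-2*I*pi/3))]
      = (1/3)[(5) + (2 + 3*exp(2*I*pi/3)) + (2 + 3*exp(-2*I*pi/3))] = 6/3 = 2
  <chi_rho, chi_2> = (1/3)[1*(5)*conj(1) + 1*(3*exp(-2*I*pi/3) + 2*exp(2*I*pi/3))*conj(exp(-2*I*pi/3)) + 1*(2*exp(-2*I*pi/3) + 3*exp(2*I*pi/3))*conj(exp(2*I*pi/3))]
      = (1/3)[(5) + (3 + 2*exp(-2*I*pi/3)) + (3 + 2*exp(2*I*pi/3))] = 9/3 = 3
(Exp terms are combined using exp(i*s)*conj(exp(i*t)) = exp(i*(s-t)), and sums of them are collapsed using the identity that for every m > 1 the m distinct m-th roots of unity sum to 0, e.g. 1 + exp(2*I*pi/3) + exp(-2*I*pi/3) = 0.)
Dimension check: dim(rho) = sum (mult * dim) = 0*1 + 2*1 + 3*1 = 5 = chi_rho(e) = 5.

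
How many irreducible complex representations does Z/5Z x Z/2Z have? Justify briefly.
10

Reasoning: The number of irreducible complex representations of a finite group equals its number of conjugacy classes. Z/5Z x Z/2Z is abelian of order 10, so every element is its own conjugacy class: 10 classes, so Z/5Z x Z/2Z (order 10) has exactly 10 irreducible complex representations.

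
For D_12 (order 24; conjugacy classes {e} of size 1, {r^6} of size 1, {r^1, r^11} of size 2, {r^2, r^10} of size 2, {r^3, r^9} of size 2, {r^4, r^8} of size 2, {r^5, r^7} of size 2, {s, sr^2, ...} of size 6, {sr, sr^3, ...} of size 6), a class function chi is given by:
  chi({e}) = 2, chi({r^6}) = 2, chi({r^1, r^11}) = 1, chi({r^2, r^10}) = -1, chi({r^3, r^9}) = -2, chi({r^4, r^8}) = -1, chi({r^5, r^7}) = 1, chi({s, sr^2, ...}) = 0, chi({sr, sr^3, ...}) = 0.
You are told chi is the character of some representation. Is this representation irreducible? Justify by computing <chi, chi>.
Irreducible: <chi, chi> = 1.

Justification: <chi, chi> = (1/|G|) sum_C |C| * |chi(C)|^2 = (1/24)[1*|2|^2 + 1*|2|^2 + 2*|1|^2 + 2*|-1|^2 + 2*|-2|^2 + 2*|-1|^2 + 2*|1|^2 + 6*|0|^2 + 6*|0|^2]
  = (1/24)[(4) + (4) + (2) + (2) + (8) + (2) + (2) + (0) + (0)] = 24/24 = 1.
A character is irreducible iff <chi, chi> = 1, so this representation is irreducible.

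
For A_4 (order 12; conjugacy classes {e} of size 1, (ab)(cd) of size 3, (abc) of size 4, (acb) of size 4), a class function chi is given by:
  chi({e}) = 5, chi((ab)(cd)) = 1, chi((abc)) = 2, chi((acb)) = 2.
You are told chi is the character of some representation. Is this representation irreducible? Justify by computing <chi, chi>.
Not irreducible (reducible): <chi, chi> = 5 > 1.

Working: <chi, chi> = (1/|G|) sum_C |C| * |chi(C)|^2 = (1/12)[1*|5|^2 + 3*|1|^2 + 4*|2|^2 + 4*|2|^2]
  = (1/12)[(25) + (3) + (16) + (16)] = 60/12 = 5.
(Exp terms are combined using exp(i*s)*conj(exp(i*t)) = exp(i*(s-t)), and sums of them are collapsed using the identity that for every m > 1 the m distinct m-th roots of unity sum to 0, e.g. 1 + exp(2*I*pi/3) + exp(-2*I*pi/3) = 0.)
A character is irreducible iff <chi, chi> = 1, so this representation is reducible.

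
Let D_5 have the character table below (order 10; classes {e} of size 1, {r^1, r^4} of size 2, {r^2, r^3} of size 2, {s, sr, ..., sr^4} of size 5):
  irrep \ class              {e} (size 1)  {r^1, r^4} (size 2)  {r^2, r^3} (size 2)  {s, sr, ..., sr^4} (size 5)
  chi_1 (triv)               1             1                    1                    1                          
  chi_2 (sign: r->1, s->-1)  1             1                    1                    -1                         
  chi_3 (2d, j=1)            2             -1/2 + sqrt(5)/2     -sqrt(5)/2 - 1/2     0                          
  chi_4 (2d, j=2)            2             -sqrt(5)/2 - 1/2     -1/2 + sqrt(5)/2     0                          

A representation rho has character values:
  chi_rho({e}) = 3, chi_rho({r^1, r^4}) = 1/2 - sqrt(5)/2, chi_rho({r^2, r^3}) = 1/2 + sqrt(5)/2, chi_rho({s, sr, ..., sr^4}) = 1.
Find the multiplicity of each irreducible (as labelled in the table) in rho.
Multiplicities: chi_1: 1, chi_2: 0, chi_3: 0, chi_4: 1.

Reasoning: Use <chi_rho, chi> = (1/|G|) sum_C |C| * chi_rho(C) * conj(chi(C)) with |G| = 10 for each irreducible chi in the table:
  <chi_rho, chi_1> = (1/10)[1*(3)*conj(1) + 2*(1/2 - sqrt(5)/2)*conj(1) + 2*(1/2 + sqrt(5)/2)*conj(1) + 5*(1)*conj(1)]
      = (1/10)[(3) + (1 - sqrt(5)) + (1 + sqrt(5)) + (5)] = 10/10 = 1
  <chi_rho, chi_2> = (1/10)[1*(3)*conj(1) + 2*(1/2 - sqrt(5)/2)*conj(1) + 2*(1/2 + sqrt(5)/2)*conj(1) + 5*(1)*conj(-1)]
      = (1/10)[(3) + (1 - sqrt(5)) + (1 + sqrt(5)) + (-5)] = 0/10 = 0
  <chi_rho, chi_3> = (1/10)[1*(3)*conj(2) + 2*(1/2 - sqrt(5)/2)*conj(-1/2 + sqrt(5)/2) + 2*(1/2 + sqrt(5)/2)*conj(-sqrt(5)/2 - 1/2) + 5*(1)*conj(0)]
      = (1/10)[(6) + (-3 + sqrt(5)) + (-3 - sqrt(5)) + (0)] = 0/10 = 0
  <chi_rho, chi_4> = (1/10)[1*(3)*conj(2) + 2*(1/2 - sqrt(5)/2)*conj(-sqrt(5)/2 - 1/2) + 2*(1/2 + sqrt(5)/2)*conj(-1/2 + sqrt(5)/2) + 5*(1)*conj(0)]
      = (1/10)[(6) + (2) + (2) + (0)] = 10/10 = 1
Dimension check: dim(rho) = sum (mult * dim) = 1*1 + 0*1 + 0*2 + 1*2 = 3 = chi_rho(e) = 3.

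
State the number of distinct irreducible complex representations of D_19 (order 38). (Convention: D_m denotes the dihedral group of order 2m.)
11

Why: The number of irreducible complex representations of a finite group equals its number of conjugacy classes. D_19 has 11 conjugacy classes ((n+3)/2 for n odd), so D_19 (order 38) has exactly 11 irreducible complex representations.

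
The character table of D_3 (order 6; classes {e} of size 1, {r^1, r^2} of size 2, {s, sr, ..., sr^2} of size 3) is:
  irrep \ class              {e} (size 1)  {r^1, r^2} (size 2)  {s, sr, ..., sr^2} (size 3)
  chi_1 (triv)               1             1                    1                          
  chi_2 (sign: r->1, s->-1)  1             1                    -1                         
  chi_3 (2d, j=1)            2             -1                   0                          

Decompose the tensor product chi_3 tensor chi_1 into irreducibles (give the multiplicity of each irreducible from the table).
chi_3 tensor chi_1 = chi_3 (all other irreducibles have multiplicity 0).

Solution. The character of a tensor product is the pointwise product (chi_3 * chi_1)(C) = chi_3(C) * chi_1(C):
  {e}: (2)*(1), {r^1, r^2}: (-1)*(1), {s, sr, ..., sr^2}: (0)*(1)
so (chi_3 * chi_1) takes values
  {e} -> 2, {r^1, r^2} -> -1, {s, sr, ..., sr^2} -> 0.
Now take the inner product of this character with each irreducible chi from the table, <chi_3*chi_1, chi> = (1/6) sum_C |C| (chi_3*chi_1)(C) conj(chi(C)):
  <chi_3*chi_1, chi_1> = (1/6)[1*(2)*conj(1) + 2*(-1)*conj(1) + 3*(0)*conj(1)]
      = (1/6)[(2) + (-2) + (0)] = 0/6 = 0
  <chi_3*chi_1, chi_2> = (1/6)[1*(2)*conj(1) + 2*(-1)*conj(1) + 3*(0)*conj(-1)]
      = (1/6)[(2) + (-2) + (0)] = 0/6 = 0
  <chi_3*chi_1, chi_3> = (1/6)[1*(2)*conj(2) + 2*(-1)*conj(-1) + 3*(0)*conj(0)]
      = (1/6)[(4) + (2) + (0)] = 6/6 = 1
Hence the multiplicities are chi_3: 1. Dimension check: dim(chi_3)*dim(chi_1) = 2*1 = 2 and sum (mult * dim) = 1*2 = 2.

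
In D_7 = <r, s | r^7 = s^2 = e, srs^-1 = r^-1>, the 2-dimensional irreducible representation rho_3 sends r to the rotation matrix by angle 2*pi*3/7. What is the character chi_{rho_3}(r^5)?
chi_{rho_3}(r^5) = 2*cos(2*pi*3*5/7) = 2*cos(30*pi/7)

Why: rho_3(r^5) is rotation by angle 2*pi*3*5/7, whose trace is 2*cos(2*pi*3*5/7) = 2*cos(30*pi/7).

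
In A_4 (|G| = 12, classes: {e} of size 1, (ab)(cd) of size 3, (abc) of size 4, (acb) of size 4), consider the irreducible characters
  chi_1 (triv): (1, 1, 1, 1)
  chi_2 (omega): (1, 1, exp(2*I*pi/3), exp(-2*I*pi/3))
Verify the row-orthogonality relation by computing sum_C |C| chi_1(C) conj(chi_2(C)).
Sum = 0; so <chi_1, chi_2> = 0 (distinct irreducibles are orthogonal).

Why: Compute term by term over conjugacy classes (|C| * chi_1(C) * conj(chi_2(C))):
  1*(1)*conj(1) + 3*(1)*conj(1) + 4*(1)*conj(exp(2*I*pi/3)) + 4*(1)*conj(exp(-2*I*pi/3))
  = (1) + (3) + (4*exp(-2*I*pi/3)) + (4*exp(2*I*pi/3))
  = 0.
(Exp terms are combined using exp(i*s)*conj(exp(i*t)) = exp(i*(s-t)), and sums of them are collapsed using the identity that for every m > 1 the m distinct m-th roots of unity sum to 0, e.g. 1 + exp(2*I*pi/3) + exp(-2*I*pi/3) = 0.)
Dividing by |G| = 12 gives 0/12 = 0, matching the row-orthogonality relation <chi_1, chi_2> = [chi_1 = chi_2].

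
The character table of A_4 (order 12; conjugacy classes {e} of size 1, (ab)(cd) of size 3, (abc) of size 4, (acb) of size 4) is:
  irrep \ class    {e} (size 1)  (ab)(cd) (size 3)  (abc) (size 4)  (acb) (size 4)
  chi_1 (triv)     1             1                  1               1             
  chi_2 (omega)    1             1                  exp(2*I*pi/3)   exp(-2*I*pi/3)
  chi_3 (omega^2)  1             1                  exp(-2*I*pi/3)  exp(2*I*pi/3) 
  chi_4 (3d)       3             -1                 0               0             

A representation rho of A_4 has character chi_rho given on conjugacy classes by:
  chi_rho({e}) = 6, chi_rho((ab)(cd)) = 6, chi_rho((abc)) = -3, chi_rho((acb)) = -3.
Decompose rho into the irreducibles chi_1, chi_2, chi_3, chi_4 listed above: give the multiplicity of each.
Multiplicities: chi_1: 0, chi_2: 3, chi_3: 3, chi_4: 0.

Reasoning: Use <chi_rho, chi> = (1/|G|) sum_C |C| * chi_rho(C) * conj(chi(C)) with |G| = 12 for each irreducible chi in the table:
  <chi_rho, chi_1> = (1/12)[1*(6)*conj(1) + 3*(6)*conj(1) + 4*(-3)*conj(1) + 4*(-3)*conj(1)]
      = (1/12)[(6) + (18) + (-12) + (-12)] = 0/12 = 0
  <chi_rho, chi_2> = (1/12)[1*(6)*conj(1) + 3*(6)*conj(1) + 4*(-3)*conj(exp(2*I*pi/3)) + 4*(-3)*conj(exp(-2*I*pi/3))]
      = (1/12)[(6) + (18) + (12 + 12*exp(2*I*pi/3)) + (12 + 12*exp(-2*I*pi/3))] = 36/12 = 3
  <chi_rho, chi_3> = (1/12)[1*(6)*conj(1) + 3*(6)*conj(1) + 4*(-3)*conj(exp(-2*I*pi/3)) + 4*(-3)*conj(exp(2*I*pi/3))]
      = (1/12)[(6) + (18) + (12 + 12*exp(-2*I*pi/3)) + (12 + 12*exp(2*I*pi/3))] = 36/12 = 3
  <chi_rho, chi_4> = (1/12)[1*(6)*conj(3) + 3*(6)*conj(-1) + 4*(-3)*conj(0) + 4*(-3)*conj(0)]
      = (1/12)[(18) + (-18) + (0) + (0)] = 0/12 = 0
(Exp terms are combined using exp(i*s)*conj(exp(i*t)) = exp(i*(s-t)), and sums of them are collapsed using the identity that for every m > 1 the m distinct m-th roots of unity sum to 0, e.g. 1 + exp(2*I*pi/3) + exp(-2*I*pi/3) = 0.)
Dimension check: dim(rho) = sum (mult * dim) = 0*1 + 3*1 + 3*1 + 0*3 = 6 = chi_rho(e) = 6.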